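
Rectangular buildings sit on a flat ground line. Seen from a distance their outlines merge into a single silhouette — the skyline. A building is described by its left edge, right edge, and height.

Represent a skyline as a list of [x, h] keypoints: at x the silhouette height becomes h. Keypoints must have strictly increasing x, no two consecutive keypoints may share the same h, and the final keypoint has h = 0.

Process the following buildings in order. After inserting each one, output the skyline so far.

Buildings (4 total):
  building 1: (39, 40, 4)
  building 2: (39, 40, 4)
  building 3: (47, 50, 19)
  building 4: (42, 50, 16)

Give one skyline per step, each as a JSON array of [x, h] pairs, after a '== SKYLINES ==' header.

== SKYLINES ==
[[39,4],[40,0]]
[[39,4],[40,0]]
[[39,4],[40,0],[47,19],[50,0]]
[[39,4],[40,0],[42,16],[47,19],[50,0]]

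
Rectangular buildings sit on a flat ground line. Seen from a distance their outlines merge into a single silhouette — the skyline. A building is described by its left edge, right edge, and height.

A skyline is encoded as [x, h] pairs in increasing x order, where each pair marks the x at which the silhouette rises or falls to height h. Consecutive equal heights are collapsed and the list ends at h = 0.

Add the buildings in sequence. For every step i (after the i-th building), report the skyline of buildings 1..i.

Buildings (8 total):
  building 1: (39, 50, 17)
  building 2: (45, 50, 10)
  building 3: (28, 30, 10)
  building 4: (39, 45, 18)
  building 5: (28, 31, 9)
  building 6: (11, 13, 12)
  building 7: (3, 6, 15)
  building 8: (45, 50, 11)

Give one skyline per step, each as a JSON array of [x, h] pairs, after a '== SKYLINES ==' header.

== SKYLINES ==
[[39,17],[50,0]]
[[39,17],[50,0]]
[[28,10],[30,0],[39,17],[50,0]]
[[28,10],[30,0],[39,18],[45,17],[50,0]]
[[28,10],[30,9],[31,0],[39,18],[45,17],[50,0]]
[[11,12],[13,0],[28,10],[30,9],[31,0],[39,18],[45,17],[50,0]]
[[3,15],[6,0],[11,12],[13,0],[28,10],[30,9],[31,0],[39,18],[45,17],[50,0]]
[[3,15],[6,0],[11,12],[13,0],[28,10],[30,9],[31,0],[39,18],[45,17],[50,0]]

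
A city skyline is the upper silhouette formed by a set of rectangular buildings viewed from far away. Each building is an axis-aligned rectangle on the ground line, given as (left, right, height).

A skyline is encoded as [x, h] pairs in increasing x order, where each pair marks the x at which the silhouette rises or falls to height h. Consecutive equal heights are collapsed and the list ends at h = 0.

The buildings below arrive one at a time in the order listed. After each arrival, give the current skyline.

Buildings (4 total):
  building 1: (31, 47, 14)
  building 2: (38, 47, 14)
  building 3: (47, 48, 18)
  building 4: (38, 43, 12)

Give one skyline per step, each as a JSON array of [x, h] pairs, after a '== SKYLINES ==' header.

== SKYLINES ==
[[31,14],[47,0]]
[[31,14],[47,0]]
[[31,14],[47,18],[48,0]]
[[31,14],[47,18],[48,0]]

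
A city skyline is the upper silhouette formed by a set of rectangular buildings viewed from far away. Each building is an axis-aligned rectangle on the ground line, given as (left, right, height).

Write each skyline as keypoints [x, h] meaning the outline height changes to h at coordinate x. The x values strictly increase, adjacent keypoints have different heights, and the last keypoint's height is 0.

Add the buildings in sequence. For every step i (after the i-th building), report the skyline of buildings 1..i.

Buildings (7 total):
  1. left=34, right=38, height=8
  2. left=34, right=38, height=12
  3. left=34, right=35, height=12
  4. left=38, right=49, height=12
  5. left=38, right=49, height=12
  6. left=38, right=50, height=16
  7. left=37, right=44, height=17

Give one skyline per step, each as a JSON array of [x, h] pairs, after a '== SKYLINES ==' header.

== SKYLINES ==
[[34,8],[38,0]]
[[34,12],[38,0]]
[[34,12],[38,0]]
[[34,12],[49,0]]
[[34,12],[49,0]]
[[34,12],[38,16],[50,0]]
[[34,12],[37,17],[44,16],[50,0]]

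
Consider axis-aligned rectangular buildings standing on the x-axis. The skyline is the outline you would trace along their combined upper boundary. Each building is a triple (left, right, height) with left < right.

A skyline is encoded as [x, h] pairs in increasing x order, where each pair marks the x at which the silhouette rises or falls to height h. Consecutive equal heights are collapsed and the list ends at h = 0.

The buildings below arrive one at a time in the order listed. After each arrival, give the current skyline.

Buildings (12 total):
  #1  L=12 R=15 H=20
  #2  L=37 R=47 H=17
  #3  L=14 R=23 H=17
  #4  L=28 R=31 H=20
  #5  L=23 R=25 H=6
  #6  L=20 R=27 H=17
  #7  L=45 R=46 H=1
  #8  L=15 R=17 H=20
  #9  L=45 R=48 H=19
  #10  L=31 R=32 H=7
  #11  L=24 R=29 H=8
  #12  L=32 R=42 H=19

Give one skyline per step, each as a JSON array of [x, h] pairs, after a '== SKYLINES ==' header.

== SKYLINES ==
[[12,20],[15,0]]
[[12,20],[15,0],[37,17],[47,0]]
[[12,20],[15,17],[23,0],[37,17],[47,0]]
[[12,20],[15,17],[23,0],[28,20],[31,0],[37,17],[47,0]]
[[12,20],[15,17],[23,6],[25,0],[28,20],[31,0],[37,17],[47,0]]
[[12,20],[15,17],[27,0],[28,20],[31,0],[37,17],[47,0]]
[[12,20],[15,17],[27,0],[28,20],[31,0],[37,17],[47,0]]
[[12,20],[17,17],[27,0],[28,20],[31,0],[37,17],[47,0]]
[[12,20],[17,17],[27,0],[28,20],[31,0],[37,17],[45,19],[48,0]]
[[12,20],[17,17],[27,0],[28,20],[31,7],[32,0],[37,17],[45,19],[48,0]]
[[12,20],[17,17],[27,8],[28,20],[31,7],[32,0],[37,17],[45,19],[48,0]]
[[12,20],[17,17],[27,8],[28,20],[31,7],[32,19],[42,17],[45,19],[48,0]]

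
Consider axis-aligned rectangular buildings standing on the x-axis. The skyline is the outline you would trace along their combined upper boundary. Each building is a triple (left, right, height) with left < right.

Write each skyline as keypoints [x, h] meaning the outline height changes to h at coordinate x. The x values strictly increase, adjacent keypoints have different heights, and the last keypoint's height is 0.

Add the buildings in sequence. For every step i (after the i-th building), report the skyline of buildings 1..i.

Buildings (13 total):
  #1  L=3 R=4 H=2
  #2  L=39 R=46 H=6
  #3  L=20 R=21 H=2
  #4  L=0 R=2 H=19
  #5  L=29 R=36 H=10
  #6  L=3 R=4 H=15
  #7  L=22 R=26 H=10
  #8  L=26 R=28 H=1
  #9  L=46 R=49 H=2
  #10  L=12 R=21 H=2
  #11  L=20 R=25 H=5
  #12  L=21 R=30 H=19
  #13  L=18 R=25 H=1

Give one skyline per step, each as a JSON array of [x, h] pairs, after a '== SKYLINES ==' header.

== SKYLINES ==
[[3,2],[4,0]]
[[3,2],[4,0],[39,6],[46,0]]
[[3,2],[4,0],[20,2],[21,0],[39,6],[46,0]]
[[0,19],[2,0],[3,2],[4,0],[20,2],[21,0],[39,6],[46,0]]
[[0,19],[2,0],[3,2],[4,0],[20,2],[21,0],[29,10],[36,0],[39,6],[46,0]]
[[0,19],[2,0],[3,15],[4,0],[20,2],[21,0],[29,10],[36,0],[39,6],[46,0]]
[[0,19],[2,0],[3,15],[4,0],[20,2],[21,0],[22,10],[26,0],[29,10],[36,0],[39,6],[46,0]]
[[0,19],[2,0],[3,15],[4,0],[20,2],[21,0],[22,10],[26,1],[28,0],[29,10],[36,0],[39,6],[46,0]]
[[0,19],[2,0],[3,15],[4,0],[20,2],[21,0],[22,10],[26,1],[28,0],[29,10],[36,0],[39,6],[46,2],[49,0]]
[[0,19],[2,0],[3,15],[4,0],[12,2],[21,0],[22,10],[26,1],[28,0],[29,10],[36,0],[39,6],[46,2],[49,0]]
[[0,19],[2,0],[3,15],[4,0],[12,2],[20,5],[22,10],[26,1],[28,0],[29,10],[36,0],[39,6],[46,2],[49,0]]
[[0,19],[2,0],[3,15],[4,0],[12,2],[20,5],[21,19],[30,10],[36,0],[39,6],[46,2],[49,0]]
[[0,19],[2,0],[3,15],[4,0],[12,2],[20,5],[21,19],[30,10],[36,0],[39,6],[46,2],[49,0]]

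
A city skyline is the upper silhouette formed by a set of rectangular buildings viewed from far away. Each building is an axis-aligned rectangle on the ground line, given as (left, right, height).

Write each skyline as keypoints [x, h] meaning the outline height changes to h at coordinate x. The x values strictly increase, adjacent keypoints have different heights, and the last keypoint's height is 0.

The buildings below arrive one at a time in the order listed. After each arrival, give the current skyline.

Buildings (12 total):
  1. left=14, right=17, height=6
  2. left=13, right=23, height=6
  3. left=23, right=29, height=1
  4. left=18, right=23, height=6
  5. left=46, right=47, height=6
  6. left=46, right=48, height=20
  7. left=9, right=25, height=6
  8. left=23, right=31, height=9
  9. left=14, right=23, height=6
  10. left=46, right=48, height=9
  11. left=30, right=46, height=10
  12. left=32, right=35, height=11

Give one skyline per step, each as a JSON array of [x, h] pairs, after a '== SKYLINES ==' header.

== SKYLINES ==
[[14,6],[17,0]]
[[13,6],[23,0]]
[[13,6],[23,1],[29,0]]
[[13,6],[23,1],[29,0]]
[[13,6],[23,1],[29,0],[46,6],[47,0]]
[[13,6],[23,1],[29,0],[46,20],[48,0]]
[[9,6],[25,1],[29,0],[46,20],[48,0]]
[[9,6],[23,9],[31,0],[46,20],[48,0]]
[[9,6],[23,9],[31,0],[46,20],[48,0]]
[[9,6],[23,9],[31,0],[46,20],[48,0]]
[[9,6],[23,9],[30,10],[46,20],[48,0]]
[[9,6],[23,9],[30,10],[32,11],[35,10],[46,20],[48,0]]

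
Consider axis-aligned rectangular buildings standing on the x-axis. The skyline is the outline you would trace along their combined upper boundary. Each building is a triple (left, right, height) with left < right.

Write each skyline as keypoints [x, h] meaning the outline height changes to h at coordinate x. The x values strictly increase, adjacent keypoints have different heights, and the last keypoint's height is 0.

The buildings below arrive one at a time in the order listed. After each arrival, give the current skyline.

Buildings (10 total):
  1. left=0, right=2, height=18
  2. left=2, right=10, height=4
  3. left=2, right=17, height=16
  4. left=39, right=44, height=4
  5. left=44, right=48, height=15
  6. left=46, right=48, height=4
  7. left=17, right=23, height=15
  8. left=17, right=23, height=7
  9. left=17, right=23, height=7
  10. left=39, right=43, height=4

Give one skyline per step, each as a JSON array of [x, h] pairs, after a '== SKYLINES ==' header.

== SKYLINES ==
[[0,18],[2,0]]
[[0,18],[2,4],[10,0]]
[[0,18],[2,16],[17,0]]
[[0,18],[2,16],[17,0],[39,4],[44,0]]
[[0,18],[2,16],[17,0],[39,4],[44,15],[48,0]]
[[0,18],[2,16],[17,0],[39,4],[44,15],[48,0]]
[[0,18],[2,16],[17,15],[23,0],[39,4],[44,15],[48,0]]
[[0,18],[2,16],[17,15],[23,0],[39,4],[44,15],[48,0]]
[[0,18],[2,16],[17,15],[23,0],[39,4],[44,15],[48,0]]
[[0,18],[2,16],[17,15],[23,0],[39,4],[44,15],[48,0]]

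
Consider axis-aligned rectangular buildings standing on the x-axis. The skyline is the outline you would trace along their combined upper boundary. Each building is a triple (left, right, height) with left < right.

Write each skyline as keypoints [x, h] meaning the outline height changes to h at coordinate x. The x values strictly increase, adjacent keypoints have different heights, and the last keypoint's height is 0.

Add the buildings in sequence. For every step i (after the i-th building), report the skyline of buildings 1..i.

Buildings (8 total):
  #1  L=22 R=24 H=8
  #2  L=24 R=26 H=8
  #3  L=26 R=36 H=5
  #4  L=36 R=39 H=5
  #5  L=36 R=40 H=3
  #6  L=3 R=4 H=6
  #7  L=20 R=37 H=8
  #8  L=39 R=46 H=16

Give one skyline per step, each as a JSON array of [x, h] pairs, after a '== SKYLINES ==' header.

== SKYLINES ==
[[22,8],[24,0]]
[[22,8],[26,0]]
[[22,8],[26,5],[36,0]]
[[22,8],[26,5],[39,0]]
[[22,8],[26,5],[39,3],[40,0]]
[[3,6],[4,0],[22,8],[26,5],[39,3],[40,0]]
[[3,6],[4,0],[20,8],[37,5],[39,3],[40,0]]
[[3,6],[4,0],[20,8],[37,5],[39,16],[46,0]]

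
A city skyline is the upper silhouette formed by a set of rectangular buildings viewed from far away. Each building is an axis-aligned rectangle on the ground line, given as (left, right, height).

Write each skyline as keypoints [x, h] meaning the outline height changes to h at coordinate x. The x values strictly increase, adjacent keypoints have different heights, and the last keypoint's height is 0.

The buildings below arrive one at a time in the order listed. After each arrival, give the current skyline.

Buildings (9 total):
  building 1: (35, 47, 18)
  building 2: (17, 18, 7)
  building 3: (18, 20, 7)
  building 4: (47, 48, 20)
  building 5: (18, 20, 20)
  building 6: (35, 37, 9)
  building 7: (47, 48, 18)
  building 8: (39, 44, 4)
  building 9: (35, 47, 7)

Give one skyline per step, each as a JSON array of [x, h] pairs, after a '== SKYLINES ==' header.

== SKYLINES ==
[[35,18],[47,0]]
[[17,7],[18,0],[35,18],[47,0]]
[[17,7],[20,0],[35,18],[47,0]]
[[17,7],[20,0],[35,18],[47,20],[48,0]]
[[17,7],[18,20],[20,0],[35,18],[47,20],[48,0]]
[[17,7],[18,20],[20,0],[35,18],[47,20],[48,0]]
[[17,7],[18,20],[20,0],[35,18],[47,20],[48,0]]
[[17,7],[18,20],[20,0],[35,18],[47,20],[48,0]]
[[17,7],[18,20],[20,0],[35,18],[47,20],[48,0]]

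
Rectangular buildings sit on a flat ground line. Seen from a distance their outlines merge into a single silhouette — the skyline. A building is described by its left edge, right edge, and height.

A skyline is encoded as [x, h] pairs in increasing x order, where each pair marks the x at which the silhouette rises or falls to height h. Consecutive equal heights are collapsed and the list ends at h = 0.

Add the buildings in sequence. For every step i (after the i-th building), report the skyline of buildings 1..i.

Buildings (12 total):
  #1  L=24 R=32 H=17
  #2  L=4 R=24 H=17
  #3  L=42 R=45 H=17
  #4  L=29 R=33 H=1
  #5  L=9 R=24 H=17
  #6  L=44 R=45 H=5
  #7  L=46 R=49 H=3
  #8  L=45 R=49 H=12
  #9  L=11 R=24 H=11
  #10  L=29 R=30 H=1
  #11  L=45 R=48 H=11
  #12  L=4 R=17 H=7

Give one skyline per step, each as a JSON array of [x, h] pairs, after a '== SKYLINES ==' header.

== SKYLINES ==
[[24,17],[32,0]]
[[4,17],[32,0]]
[[4,17],[32,0],[42,17],[45,0]]
[[4,17],[32,1],[33,0],[42,17],[45,0]]
[[4,17],[32,1],[33,0],[42,17],[45,0]]
[[4,17],[32,1],[33,0],[42,17],[45,0]]
[[4,17],[32,1],[33,0],[42,17],[45,0],[46,3],[49,0]]
[[4,17],[32,1],[33,0],[42,17],[45,12],[49,0]]
[[4,17],[32,1],[33,0],[42,17],[45,12],[49,0]]
[[4,17],[32,1],[33,0],[42,17],[45,12],[49,0]]
[[4,17],[32,1],[33,0],[42,17],[45,12],[49,0]]
[[4,17],[32,1],[33,0],[42,17],[45,12],[49,0]]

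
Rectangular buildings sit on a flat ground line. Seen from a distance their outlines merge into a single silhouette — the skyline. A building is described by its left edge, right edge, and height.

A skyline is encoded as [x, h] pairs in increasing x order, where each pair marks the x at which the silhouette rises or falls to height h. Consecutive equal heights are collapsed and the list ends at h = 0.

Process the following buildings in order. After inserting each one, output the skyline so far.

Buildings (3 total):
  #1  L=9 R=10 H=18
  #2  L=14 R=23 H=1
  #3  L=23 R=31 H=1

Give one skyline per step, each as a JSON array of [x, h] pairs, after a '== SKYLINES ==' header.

== SKYLINES ==
[[9,18],[10,0]]
[[9,18],[10,0],[14,1],[23,0]]
[[9,18],[10,0],[14,1],[31,0]]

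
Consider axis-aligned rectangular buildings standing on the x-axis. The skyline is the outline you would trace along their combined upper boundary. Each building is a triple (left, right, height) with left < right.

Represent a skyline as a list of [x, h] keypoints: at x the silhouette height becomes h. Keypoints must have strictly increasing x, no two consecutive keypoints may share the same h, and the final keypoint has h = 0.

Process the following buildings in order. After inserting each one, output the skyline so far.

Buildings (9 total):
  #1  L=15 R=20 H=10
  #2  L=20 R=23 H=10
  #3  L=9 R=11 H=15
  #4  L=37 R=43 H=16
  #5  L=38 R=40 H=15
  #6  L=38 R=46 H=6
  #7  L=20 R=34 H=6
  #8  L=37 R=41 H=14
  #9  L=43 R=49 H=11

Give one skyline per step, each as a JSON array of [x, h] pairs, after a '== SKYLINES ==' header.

== SKYLINES ==
[[15,10],[20,0]]
[[15,10],[23,0]]
[[9,15],[11,0],[15,10],[23,0]]
[[9,15],[11,0],[15,10],[23,0],[37,16],[43,0]]
[[9,15],[11,0],[15,10],[23,0],[37,16],[43,0]]
[[9,15],[11,0],[15,10],[23,0],[37,16],[43,6],[46,0]]
[[9,15],[11,0],[15,10],[23,6],[34,0],[37,16],[43,6],[46,0]]
[[9,15],[11,0],[15,10],[23,6],[34,0],[37,16],[43,6],[46,0]]
[[9,15],[11,0],[15,10],[23,6],[34,0],[37,16],[43,11],[49,0]]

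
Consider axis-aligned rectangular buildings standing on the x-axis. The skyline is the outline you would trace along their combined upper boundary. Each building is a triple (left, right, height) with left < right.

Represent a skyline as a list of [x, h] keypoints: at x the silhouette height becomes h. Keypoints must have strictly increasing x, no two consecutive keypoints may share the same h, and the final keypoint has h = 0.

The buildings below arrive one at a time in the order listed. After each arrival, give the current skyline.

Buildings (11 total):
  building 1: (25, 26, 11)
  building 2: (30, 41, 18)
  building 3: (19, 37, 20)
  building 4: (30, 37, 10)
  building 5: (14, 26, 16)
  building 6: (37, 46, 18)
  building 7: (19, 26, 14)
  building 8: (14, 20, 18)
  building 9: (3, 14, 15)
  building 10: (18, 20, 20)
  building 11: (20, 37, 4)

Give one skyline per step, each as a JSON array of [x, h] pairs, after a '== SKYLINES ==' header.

== SKYLINES ==
[[25,11],[26,0]]
[[25,11],[26,0],[30,18],[41,0]]
[[19,20],[37,18],[41,0]]
[[19,20],[37,18],[41,0]]
[[14,16],[19,20],[37,18],[41,0]]
[[14,16],[19,20],[37,18],[46,0]]
[[14,16],[19,20],[37,18],[46,0]]
[[14,18],[19,20],[37,18],[46,0]]
[[3,15],[14,18],[19,20],[37,18],[46,0]]
[[3,15],[14,18],[18,20],[37,18],[46,0]]
[[3,15],[14,18],[18,20],[37,18],[46,0]]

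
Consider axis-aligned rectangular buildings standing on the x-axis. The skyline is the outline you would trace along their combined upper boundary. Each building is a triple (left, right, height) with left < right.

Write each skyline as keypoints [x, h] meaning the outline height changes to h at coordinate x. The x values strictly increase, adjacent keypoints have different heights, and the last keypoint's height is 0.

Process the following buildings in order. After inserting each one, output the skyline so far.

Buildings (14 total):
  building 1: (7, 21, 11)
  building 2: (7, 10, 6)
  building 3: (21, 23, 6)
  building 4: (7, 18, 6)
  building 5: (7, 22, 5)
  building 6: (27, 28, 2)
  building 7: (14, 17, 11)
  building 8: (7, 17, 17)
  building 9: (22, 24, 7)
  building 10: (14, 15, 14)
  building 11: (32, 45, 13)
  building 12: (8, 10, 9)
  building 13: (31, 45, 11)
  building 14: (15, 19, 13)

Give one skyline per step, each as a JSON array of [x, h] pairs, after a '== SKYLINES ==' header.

== SKYLINES ==
[[7,11],[21,0]]
[[7,11],[21,0]]
[[7,11],[21,6],[23,0]]
[[7,11],[21,6],[23,0]]
[[7,11],[21,6],[23,0]]
[[7,11],[21,6],[23,0],[27,2],[28,0]]
[[7,11],[21,6],[23,0],[27,2],[28,0]]
[[7,17],[17,11],[21,6],[23,0],[27,2],[28,0]]
[[7,17],[17,11],[21,6],[22,7],[24,0],[27,2],[28,0]]
[[7,17],[17,11],[21,6],[22,7],[24,0],[27,2],[28,0]]
[[7,17],[17,11],[21,6],[22,7],[24,0],[27,2],[28,0],[32,13],[45,0]]
[[7,17],[17,11],[21,6],[22,7],[24,0],[27,2],[28,0],[32,13],[45,0]]
[[7,17],[17,11],[21,6],[22,7],[24,0],[27,2],[28,0],[31,11],[32,13],[45,0]]
[[7,17],[17,13],[19,11],[21,6],[22,7],[24,0],[27,2],[28,0],[31,11],[32,13],[45,0]]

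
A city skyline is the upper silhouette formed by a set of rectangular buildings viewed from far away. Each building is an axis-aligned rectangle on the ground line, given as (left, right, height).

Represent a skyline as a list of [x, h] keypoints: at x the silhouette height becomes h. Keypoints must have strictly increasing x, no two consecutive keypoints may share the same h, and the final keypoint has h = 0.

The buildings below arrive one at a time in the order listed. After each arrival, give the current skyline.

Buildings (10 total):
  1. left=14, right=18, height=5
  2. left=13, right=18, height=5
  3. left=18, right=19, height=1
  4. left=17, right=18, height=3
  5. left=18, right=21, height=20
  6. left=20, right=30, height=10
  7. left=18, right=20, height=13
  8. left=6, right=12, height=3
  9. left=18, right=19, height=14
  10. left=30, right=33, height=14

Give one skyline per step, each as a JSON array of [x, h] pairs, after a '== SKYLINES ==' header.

== SKYLINES ==
[[14,5],[18,0]]
[[13,5],[18,0]]
[[13,5],[18,1],[19,0]]
[[13,5],[18,1],[19,0]]
[[13,5],[18,20],[21,0]]
[[13,5],[18,20],[21,10],[30,0]]
[[13,5],[18,20],[21,10],[30,0]]
[[6,3],[12,0],[13,5],[18,20],[21,10],[30,0]]
[[6,3],[12,0],[13,5],[18,20],[21,10],[30,0]]
[[6,3],[12,0],[13,5],[18,20],[21,10],[30,14],[33,0]]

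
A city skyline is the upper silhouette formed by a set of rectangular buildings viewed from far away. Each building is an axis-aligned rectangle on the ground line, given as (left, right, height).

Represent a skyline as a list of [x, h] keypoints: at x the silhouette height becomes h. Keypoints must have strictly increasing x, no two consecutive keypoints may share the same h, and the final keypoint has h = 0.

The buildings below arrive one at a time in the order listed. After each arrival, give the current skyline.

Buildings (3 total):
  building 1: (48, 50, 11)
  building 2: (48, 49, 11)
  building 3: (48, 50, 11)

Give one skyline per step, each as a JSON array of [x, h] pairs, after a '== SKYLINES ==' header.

== SKYLINES ==
[[48,11],[50,0]]
[[48,11],[50,0]]
[[48,11],[50,0]]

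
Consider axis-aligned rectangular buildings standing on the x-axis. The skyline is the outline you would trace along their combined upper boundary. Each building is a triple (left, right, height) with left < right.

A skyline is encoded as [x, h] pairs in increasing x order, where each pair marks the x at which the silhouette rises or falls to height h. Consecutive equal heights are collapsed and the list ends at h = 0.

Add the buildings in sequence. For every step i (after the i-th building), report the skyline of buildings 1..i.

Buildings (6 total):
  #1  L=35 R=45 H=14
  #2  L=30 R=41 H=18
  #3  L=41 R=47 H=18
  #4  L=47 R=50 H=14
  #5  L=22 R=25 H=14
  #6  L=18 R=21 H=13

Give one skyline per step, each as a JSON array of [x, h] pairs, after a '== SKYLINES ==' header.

== SKYLINES ==
[[35,14],[45,0]]
[[30,18],[41,14],[45,0]]
[[30,18],[47,0]]
[[30,18],[47,14],[50,0]]
[[22,14],[25,0],[30,18],[47,14],[50,0]]
[[18,13],[21,0],[22,14],[25,0],[30,18],[47,14],[50,0]]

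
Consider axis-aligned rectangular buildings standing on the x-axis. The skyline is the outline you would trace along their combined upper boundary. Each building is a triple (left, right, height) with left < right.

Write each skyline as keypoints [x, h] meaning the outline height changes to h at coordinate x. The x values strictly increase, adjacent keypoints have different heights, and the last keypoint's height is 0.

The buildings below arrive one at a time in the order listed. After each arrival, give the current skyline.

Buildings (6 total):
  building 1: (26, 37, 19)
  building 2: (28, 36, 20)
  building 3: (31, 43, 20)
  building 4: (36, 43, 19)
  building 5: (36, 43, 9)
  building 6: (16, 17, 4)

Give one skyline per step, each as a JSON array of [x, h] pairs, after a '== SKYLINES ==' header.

== SKYLINES ==
[[26,19],[37,0]]
[[26,19],[28,20],[36,19],[37,0]]
[[26,19],[28,20],[43,0]]
[[26,19],[28,20],[43,0]]
[[26,19],[28,20],[43,0]]
[[16,4],[17,0],[26,19],[28,20],[43,0]]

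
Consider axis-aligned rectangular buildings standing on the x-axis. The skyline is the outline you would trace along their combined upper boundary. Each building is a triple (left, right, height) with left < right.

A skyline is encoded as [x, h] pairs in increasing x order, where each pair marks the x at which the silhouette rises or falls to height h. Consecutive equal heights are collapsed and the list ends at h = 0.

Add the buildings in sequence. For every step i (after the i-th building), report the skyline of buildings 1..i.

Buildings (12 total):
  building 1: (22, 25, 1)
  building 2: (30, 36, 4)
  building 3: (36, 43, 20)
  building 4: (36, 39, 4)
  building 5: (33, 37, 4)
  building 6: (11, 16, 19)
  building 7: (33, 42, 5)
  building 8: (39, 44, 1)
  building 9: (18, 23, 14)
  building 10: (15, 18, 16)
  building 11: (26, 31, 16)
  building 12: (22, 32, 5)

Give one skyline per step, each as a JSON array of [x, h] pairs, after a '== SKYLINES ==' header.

== SKYLINES ==
[[22,1],[25,0]]
[[22,1],[25,0],[30,4],[36,0]]
[[22,1],[25,0],[30,4],[36,20],[43,0]]
[[22,1],[25,0],[30,4],[36,20],[43,0]]
[[22,1],[25,0],[30,4],[36,20],[43,0]]
[[11,19],[16,0],[22,1],[25,0],[30,4],[36,20],[43,0]]
[[11,19],[16,0],[22,1],[25,0],[30,4],[33,5],[36,20],[43,0]]
[[11,19],[16,0],[22,1],[25,0],[30,4],[33,5],[36,20],[43,1],[44,0]]
[[11,19],[16,0],[18,14],[23,1],[25,0],[30,4],[33,5],[36,20],[43,1],[44,0]]
[[11,19],[16,16],[18,14],[23,1],[25,0],[30,4],[33,5],[36,20],[43,1],[44,0]]
[[11,19],[16,16],[18,14],[23,1],[25,0],[26,16],[31,4],[33,5],[36,20],[43,1],[44,0]]
[[11,19],[16,16],[18,14],[23,5],[26,16],[31,5],[32,4],[33,5],[36,20],[43,1],[44,0]]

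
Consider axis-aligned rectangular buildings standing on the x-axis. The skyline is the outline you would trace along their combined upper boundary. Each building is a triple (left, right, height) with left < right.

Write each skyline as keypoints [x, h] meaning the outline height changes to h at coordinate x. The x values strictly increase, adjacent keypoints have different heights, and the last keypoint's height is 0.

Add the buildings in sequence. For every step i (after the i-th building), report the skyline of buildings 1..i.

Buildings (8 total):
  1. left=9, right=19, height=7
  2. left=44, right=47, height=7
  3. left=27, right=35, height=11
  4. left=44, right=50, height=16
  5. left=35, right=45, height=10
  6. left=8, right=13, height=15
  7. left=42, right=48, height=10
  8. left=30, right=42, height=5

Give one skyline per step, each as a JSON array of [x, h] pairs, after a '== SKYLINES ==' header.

== SKYLINES ==
[[9,7],[19,0]]
[[9,7],[19,0],[44,7],[47,0]]
[[9,7],[19,0],[27,11],[35,0],[44,7],[47,0]]
[[9,7],[19,0],[27,11],[35,0],[44,16],[50,0]]
[[9,7],[19,0],[27,11],[35,10],[44,16],[50,0]]
[[8,15],[13,7],[19,0],[27,11],[35,10],[44,16],[50,0]]
[[8,15],[13,7],[19,0],[27,11],[35,10],[44,16],[50,0]]
[[8,15],[13,7],[19,0],[27,11],[35,10],[44,16],[50,0]]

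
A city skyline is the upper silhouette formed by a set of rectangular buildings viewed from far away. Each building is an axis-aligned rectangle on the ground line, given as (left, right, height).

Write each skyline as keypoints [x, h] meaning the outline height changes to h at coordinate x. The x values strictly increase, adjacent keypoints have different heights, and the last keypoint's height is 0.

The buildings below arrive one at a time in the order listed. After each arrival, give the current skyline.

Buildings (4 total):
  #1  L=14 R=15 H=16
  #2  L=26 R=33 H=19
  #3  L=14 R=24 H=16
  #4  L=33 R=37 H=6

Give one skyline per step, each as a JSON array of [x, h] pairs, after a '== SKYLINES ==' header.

== SKYLINES ==
[[14,16],[15,0]]
[[14,16],[15,0],[26,19],[33,0]]
[[14,16],[24,0],[26,19],[33,0]]
[[14,16],[24,0],[26,19],[33,6],[37,0]]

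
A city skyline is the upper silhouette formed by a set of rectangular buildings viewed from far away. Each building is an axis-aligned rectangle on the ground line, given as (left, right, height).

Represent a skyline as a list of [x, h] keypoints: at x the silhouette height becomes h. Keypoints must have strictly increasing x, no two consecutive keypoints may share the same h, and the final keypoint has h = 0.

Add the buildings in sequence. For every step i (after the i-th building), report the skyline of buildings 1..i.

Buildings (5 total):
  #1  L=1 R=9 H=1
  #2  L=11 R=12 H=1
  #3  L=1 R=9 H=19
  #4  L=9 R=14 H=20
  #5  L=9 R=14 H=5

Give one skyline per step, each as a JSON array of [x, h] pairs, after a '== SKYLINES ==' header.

== SKYLINES ==
[[1,1],[9,0]]
[[1,1],[9,0],[11,1],[12,0]]
[[1,19],[9,0],[11,1],[12,0]]
[[1,19],[9,20],[14,0]]
[[1,19],[9,20],[14,0]]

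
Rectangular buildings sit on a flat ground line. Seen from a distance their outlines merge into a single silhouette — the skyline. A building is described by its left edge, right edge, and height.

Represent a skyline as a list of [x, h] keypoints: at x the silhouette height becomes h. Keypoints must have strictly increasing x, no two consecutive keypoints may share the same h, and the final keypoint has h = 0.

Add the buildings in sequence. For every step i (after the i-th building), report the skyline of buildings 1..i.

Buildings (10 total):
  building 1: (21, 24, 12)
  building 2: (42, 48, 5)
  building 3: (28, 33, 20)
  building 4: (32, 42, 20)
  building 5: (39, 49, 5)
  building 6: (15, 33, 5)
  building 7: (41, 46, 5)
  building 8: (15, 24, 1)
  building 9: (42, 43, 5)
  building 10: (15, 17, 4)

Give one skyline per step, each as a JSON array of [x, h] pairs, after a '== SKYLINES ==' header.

== SKYLINES ==
[[21,12],[24,0]]
[[21,12],[24,0],[42,5],[48,0]]
[[21,12],[24,0],[28,20],[33,0],[42,5],[48,0]]
[[21,12],[24,0],[28,20],[42,5],[48,0]]
[[21,12],[24,0],[28,20],[42,5],[49,0]]
[[15,5],[21,12],[24,5],[28,20],[42,5],[49,0]]
[[15,5],[21,12],[24,5],[28,20],[42,5],[49,0]]
[[15,5],[21,12],[24,5],[28,20],[42,5],[49,0]]
[[15,5],[21,12],[24,5],[28,20],[42,5],[49,0]]
[[15,5],[21,12],[24,5],[28,20],[42,5],[49,0]]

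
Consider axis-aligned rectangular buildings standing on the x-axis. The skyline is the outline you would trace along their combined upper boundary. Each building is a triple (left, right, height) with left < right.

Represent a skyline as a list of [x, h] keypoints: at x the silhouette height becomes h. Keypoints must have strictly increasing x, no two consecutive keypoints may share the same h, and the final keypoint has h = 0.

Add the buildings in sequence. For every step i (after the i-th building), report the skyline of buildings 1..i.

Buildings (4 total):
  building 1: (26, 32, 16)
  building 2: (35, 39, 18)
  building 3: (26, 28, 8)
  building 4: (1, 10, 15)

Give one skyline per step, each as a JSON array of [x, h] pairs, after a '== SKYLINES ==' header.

== SKYLINES ==
[[26,16],[32,0]]
[[26,16],[32,0],[35,18],[39,0]]
[[26,16],[32,0],[35,18],[39,0]]
[[1,15],[10,0],[26,16],[32,0],[35,18],[39,0]]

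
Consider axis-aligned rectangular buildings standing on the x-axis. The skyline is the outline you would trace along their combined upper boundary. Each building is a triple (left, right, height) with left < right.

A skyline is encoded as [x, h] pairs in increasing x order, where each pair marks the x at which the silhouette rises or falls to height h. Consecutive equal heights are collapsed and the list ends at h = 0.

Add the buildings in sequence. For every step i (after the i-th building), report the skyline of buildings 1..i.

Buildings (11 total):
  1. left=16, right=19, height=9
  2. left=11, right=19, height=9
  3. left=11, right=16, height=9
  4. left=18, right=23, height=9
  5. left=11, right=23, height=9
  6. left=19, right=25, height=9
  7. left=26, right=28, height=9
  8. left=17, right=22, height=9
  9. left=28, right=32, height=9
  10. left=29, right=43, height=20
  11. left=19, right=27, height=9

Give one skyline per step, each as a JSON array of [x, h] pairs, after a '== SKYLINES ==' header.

== SKYLINES ==
[[16,9],[19,0]]
[[11,9],[19,0]]
[[11,9],[19,0]]
[[11,9],[23,0]]
[[11,9],[23,0]]
[[11,9],[25,0]]
[[11,9],[25,0],[26,9],[28,0]]
[[11,9],[25,0],[26,9],[28,0]]
[[11,9],[25,0],[26,9],[32,0]]
[[11,9],[25,0],[26,9],[29,20],[43,0]]
[[11,9],[29,20],[43,0]]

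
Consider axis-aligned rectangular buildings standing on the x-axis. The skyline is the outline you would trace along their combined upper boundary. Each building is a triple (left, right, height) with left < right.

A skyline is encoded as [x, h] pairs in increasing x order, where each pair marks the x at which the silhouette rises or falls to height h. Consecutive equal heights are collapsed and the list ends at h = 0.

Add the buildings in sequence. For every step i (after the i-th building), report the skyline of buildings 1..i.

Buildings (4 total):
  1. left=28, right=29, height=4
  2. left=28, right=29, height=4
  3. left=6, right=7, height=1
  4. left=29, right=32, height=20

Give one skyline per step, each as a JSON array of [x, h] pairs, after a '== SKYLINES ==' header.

== SKYLINES ==
[[28,4],[29,0]]
[[28,4],[29,0]]
[[6,1],[7,0],[28,4],[29,0]]
[[6,1],[7,0],[28,4],[29,20],[32,0]]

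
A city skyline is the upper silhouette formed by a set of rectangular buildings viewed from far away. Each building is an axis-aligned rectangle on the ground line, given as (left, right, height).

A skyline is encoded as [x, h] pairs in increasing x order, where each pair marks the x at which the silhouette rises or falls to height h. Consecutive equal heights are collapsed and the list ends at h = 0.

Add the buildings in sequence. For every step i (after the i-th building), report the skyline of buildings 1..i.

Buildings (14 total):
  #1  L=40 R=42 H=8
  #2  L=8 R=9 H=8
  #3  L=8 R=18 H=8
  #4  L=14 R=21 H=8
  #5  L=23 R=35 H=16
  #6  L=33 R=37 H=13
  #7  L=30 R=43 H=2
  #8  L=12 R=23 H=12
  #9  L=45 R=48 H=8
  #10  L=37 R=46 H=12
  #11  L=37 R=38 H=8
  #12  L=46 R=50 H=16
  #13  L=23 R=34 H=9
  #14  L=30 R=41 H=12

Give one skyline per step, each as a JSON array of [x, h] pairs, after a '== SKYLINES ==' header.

== SKYLINES ==
[[40,8],[42,0]]
[[8,8],[9,0],[40,8],[42,0]]
[[8,8],[18,0],[40,8],[42,0]]
[[8,8],[21,0],[40,8],[42,0]]
[[8,8],[21,0],[23,16],[35,0],[40,8],[42,0]]
[[8,8],[21,0],[23,16],[35,13],[37,0],[40,8],[42,0]]
[[8,8],[21,0],[23,16],[35,13],[37,2],[40,8],[42,2],[43,0]]
[[8,8],[12,12],[23,16],[35,13],[37,2],[40,8],[42,2],[43,0]]
[[8,8],[12,12],[23,16],[35,13],[37,2],[40,8],[42,2],[43,0],[45,8],[48,0]]
[[8,8],[12,12],[23,16],[35,13],[37,12],[46,8],[48,0]]
[[8,8],[12,12],[23,16],[35,13],[37,12],[46,8],[48,0]]
[[8,8],[12,12],[23,16],[35,13],[37,12],[46,16],[50,0]]
[[8,8],[12,12],[23,16],[35,13],[37,12],[46,16],[50,0]]
[[8,8],[12,12],[23,16],[35,13],[37,12],[46,16],[50,0]]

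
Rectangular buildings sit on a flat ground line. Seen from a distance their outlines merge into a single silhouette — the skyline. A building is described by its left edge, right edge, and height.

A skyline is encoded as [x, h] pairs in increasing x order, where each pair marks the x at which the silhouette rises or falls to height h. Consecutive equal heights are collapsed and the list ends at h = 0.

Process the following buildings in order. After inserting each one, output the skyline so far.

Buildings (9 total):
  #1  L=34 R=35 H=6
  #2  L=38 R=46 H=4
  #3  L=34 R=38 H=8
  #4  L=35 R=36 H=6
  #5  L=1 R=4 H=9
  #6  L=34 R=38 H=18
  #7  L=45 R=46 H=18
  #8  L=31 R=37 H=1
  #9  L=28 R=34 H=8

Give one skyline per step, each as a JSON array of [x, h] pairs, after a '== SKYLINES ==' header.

== SKYLINES ==
[[34,6],[35,0]]
[[34,6],[35,0],[38,4],[46,0]]
[[34,8],[38,4],[46,0]]
[[34,8],[38,4],[46,0]]
[[1,9],[4,0],[34,8],[38,4],[46,0]]
[[1,9],[4,0],[34,18],[38,4],[46,0]]
[[1,9],[4,0],[34,18],[38,4],[45,18],[46,0]]
[[1,9],[4,0],[31,1],[34,18],[38,4],[45,18],[46,0]]
[[1,9],[4,0],[28,8],[34,18],[38,4],[45,18],[46,0]]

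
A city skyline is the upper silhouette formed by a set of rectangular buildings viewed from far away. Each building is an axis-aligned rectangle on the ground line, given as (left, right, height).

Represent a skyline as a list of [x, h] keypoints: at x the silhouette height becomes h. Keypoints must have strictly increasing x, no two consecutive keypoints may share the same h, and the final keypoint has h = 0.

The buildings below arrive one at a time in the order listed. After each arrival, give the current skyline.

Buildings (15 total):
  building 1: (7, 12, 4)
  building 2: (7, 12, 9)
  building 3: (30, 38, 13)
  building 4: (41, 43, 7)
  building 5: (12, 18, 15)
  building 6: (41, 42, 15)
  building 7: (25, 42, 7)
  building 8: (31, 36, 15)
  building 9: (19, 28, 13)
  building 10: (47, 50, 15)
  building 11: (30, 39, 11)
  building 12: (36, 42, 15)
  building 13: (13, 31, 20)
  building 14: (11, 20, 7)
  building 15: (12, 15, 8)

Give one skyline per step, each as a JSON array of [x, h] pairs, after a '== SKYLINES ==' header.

== SKYLINES ==
[[7,4],[12,0]]
[[7,9],[12,0]]
[[7,9],[12,0],[30,13],[38,0]]
[[7,9],[12,0],[30,13],[38,0],[41,7],[43,0]]
[[7,9],[12,15],[18,0],[30,13],[38,0],[41,7],[43,0]]
[[7,9],[12,15],[18,0],[30,13],[38,0],[41,15],[42,7],[43,0]]
[[7,9],[12,15],[18,0],[25,7],[30,13],[38,7],[41,15],[42,7],[43,0]]
[[7,9],[12,15],[18,0],[25,7],[30,13],[31,15],[36,13],[38,7],[41,15],[42,7],[43,0]]
[[7,9],[12,15],[18,0],[19,13],[28,7],[30,13],[31,15],[36,13],[38,7],[41,15],[42,7],[43,0]]
[[7,9],[12,15],[18,0],[19,13],[28,7],[30,13],[31,15],[36,13],[38,7],[41,15],[42,7],[43,0],[47,15],[50,0]]
[[7,9],[12,15],[18,0],[19,13],[28,7],[30,13],[31,15],[36,13],[38,11],[39,7],[41,15],[42,7],[43,0],[47,15],[50,0]]
[[7,9],[12,15],[18,0],[19,13],[28,7],[30,13],[31,15],[42,7],[43,0],[47,15],[50,0]]
[[7,9],[12,15],[13,20],[31,15],[42,7],[43,0],[47,15],[50,0]]
[[7,9],[12,15],[13,20],[31,15],[42,7],[43,0],[47,15],[50,0]]
[[7,9],[12,15],[13,20],[31,15],[42,7],[43,0],[47,15],[50,0]]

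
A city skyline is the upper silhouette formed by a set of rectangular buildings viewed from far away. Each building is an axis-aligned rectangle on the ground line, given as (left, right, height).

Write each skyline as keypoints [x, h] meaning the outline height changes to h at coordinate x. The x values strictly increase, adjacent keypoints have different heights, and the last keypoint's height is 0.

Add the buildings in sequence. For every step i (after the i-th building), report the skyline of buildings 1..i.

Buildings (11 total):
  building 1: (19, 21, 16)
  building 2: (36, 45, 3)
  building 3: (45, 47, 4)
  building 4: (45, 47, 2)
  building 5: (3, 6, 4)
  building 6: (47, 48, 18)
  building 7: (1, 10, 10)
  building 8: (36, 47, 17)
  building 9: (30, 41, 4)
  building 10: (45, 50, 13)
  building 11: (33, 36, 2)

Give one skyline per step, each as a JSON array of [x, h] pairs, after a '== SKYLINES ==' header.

== SKYLINES ==
[[19,16],[21,0]]
[[19,16],[21,0],[36,3],[45,0]]
[[19,16],[21,0],[36,3],[45,4],[47,0]]
[[19,16],[21,0],[36,3],[45,4],[47,0]]
[[3,4],[6,0],[19,16],[21,0],[36,3],[45,4],[47,0]]
[[3,4],[6,0],[19,16],[21,0],[36,3],[45,4],[47,18],[48,0]]
[[1,10],[10,0],[19,16],[21,0],[36,3],[45,4],[47,18],[48,0]]
[[1,10],[10,0],[19,16],[21,0],[36,17],[47,18],[48,0]]
[[1,10],[10,0],[19,16],[21,0],[30,4],[36,17],[47,18],[48,0]]
[[1,10],[10,0],[19,16],[21,0],[30,4],[36,17],[47,18],[48,13],[50,0]]
[[1,10],[10,0],[19,16],[21,0],[30,4],[36,17],[47,18],[48,13],[50,0]]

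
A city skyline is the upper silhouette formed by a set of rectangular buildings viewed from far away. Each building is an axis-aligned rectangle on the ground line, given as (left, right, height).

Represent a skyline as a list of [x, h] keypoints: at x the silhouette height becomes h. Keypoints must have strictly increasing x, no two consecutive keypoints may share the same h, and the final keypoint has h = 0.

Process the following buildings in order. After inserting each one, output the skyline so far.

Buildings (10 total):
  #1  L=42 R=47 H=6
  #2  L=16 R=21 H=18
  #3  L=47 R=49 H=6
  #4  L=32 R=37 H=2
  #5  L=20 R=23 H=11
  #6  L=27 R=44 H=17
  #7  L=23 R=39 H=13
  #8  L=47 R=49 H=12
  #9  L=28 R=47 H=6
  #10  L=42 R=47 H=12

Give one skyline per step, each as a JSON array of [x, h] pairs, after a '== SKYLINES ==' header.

== SKYLINES ==
[[42,6],[47,0]]
[[16,18],[21,0],[42,6],[47,0]]
[[16,18],[21,0],[42,6],[49,0]]
[[16,18],[21,0],[32,2],[37,0],[42,6],[49,0]]
[[16,18],[21,11],[23,0],[32,2],[37,0],[42,6],[49,0]]
[[16,18],[21,11],[23,0],[27,17],[44,6],[49,0]]
[[16,18],[21,11],[23,13],[27,17],[44,6],[49,0]]
[[16,18],[21,11],[23,13],[27,17],[44,6],[47,12],[49,0]]
[[16,18],[21,11],[23,13],[27,17],[44,6],[47,12],[49,0]]
[[16,18],[21,11],[23,13],[27,17],[44,12],[49,0]]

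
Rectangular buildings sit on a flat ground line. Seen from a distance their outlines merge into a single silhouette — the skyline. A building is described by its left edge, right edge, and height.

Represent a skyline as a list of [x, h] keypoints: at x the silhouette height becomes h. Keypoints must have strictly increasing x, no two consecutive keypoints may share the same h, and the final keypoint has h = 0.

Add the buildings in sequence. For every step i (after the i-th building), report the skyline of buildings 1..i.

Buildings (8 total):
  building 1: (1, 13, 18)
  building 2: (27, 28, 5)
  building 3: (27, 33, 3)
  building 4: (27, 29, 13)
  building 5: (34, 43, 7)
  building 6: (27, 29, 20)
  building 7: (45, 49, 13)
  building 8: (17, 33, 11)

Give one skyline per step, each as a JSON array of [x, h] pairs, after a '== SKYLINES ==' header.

== SKYLINES ==
[[1,18],[13,0]]
[[1,18],[13,0],[27,5],[28,0]]
[[1,18],[13,0],[27,5],[28,3],[33,0]]
[[1,18],[13,0],[27,13],[29,3],[33,0]]
[[1,18],[13,0],[27,13],[29,3],[33,0],[34,7],[43,0]]
[[1,18],[13,0],[27,20],[29,3],[33,0],[34,7],[43,0]]
[[1,18],[13,0],[27,20],[29,3],[33,0],[34,7],[43,0],[45,13],[49,0]]
[[1,18],[13,0],[17,11],[27,20],[29,11],[33,0],[34,7],[43,0],[45,13],[49,0]]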